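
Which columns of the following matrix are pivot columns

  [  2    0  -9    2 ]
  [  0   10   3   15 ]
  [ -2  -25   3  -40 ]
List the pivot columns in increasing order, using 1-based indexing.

1, 2, 3

ρ1 → 1/2·ρ1
  [  1    0  -9/2    1 ]
  [  0   10     3   15 ]
  [ -2  -25     3  -40 ]
ρ3 → ρ3 + 2·ρ1
  [ 1    0  -9/2    1 ]
  [ 0   10     3   15 ]
  [ 0  -25    -6  -38 ]
ρ2 → 1/10·ρ2
  [ 1    0  -9/2    1 ]
  [ 0    1  3/10  3/2 ]
  [ 0  -25    -6  -38 ]
ρ3 → ρ3 + 25·ρ2
  [ 1  0  -9/2     1 ]
  [ 0  1  3/10   3/2 ]
  [ 0  0   3/2  -1/2 ]
ρ3 → 2/3·ρ3
  [ 1  0  -9/2     1 ]
  [ 0  1  3/10   3/2 ]
  [ 0  0     1  -1/3 ]
ρ2 → ρ2 − 3/10·ρ3
  [ 1  0  -9/2     1 ]
  [ 0  1     0   8/5 ]
  [ 0  0     1  -1/3 ]
ρ1 → ρ1 + 9/2·ρ3
  [ 1  0  0  -1/2 ]
  [ 0  1  0   8/5 ]
  [ 0  0  1  -1/3 ]
Pivot columns are the columns containing a leading 1.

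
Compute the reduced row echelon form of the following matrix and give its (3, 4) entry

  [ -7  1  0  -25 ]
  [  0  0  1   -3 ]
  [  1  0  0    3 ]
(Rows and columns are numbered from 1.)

-3

Multiply R1 by -1/7.
  [ 1  -1/7  0  25/7 ]
  [ 0     0  1    -3 ]
  [ 1     0  0     3 ]
Subtract R1 from R3.
  [ 1  -1/7  0  25/7 ]
  [ 0     0  1    -3 ]
  [ 0   1/7  0  -4/7 ]
Swap R2 and R3.
  [ 1  -1/7  0  25/7 ]
  [ 0   1/7  0  -4/7 ]
  [ 0     0  1    -3 ]
Multiply R2 by 7.
  [ 1  -1/7  0  25/7 ]
  [ 0     1  0    -4 ]
  [ 0     0  1    -3 ]
Add 1/7 times R2 to R1.
  [ 1  0  0   3 ]
  [ 0  1  0  -4 ]
  [ 0  0  1  -3 ]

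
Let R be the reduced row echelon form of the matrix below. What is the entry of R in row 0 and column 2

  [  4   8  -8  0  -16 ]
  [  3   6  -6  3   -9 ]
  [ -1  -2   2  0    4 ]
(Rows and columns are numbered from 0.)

ρ1 := 1/4·ρ1
ρ2 := ρ2 − 3·ρ1
ρ3 := ρ3 + ρ1
ρ2 := 1/3·ρ2

-2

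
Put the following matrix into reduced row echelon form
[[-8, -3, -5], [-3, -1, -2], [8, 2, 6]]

r1 := -1/8·r1
  [  1  3/8  5/8 ]
  [ -3   -1   -2 ]
  [  8    2    6 ]
r2 := r2 + 3·r1
  [ 1  3/8   5/8 ]
  [ 0  1/8  -1/8 ]
  [ 8    2     6 ]
r3 := r3 − 8·r1
  [ 1  3/8   5/8 ]
  [ 0  1/8  -1/8 ]
  [ 0   -1     1 ]
r2 := 8·r2
  [ 1  3/8  5/8 ]
  [ 0    1   -1 ]
  [ 0   -1    1 ]
r3 := r3 + r2
  [ 1  3/8  5/8 ]
  [ 0    1   -1 ]
  [ 0    0    0 ]
r1 := r1 − 3/8·r2
  [ 1  0   1 ]
  [ 0  1  -1 ]
  [ 0  0   0 ]

[[1, 0, 1], [0, 1, -1], [0, 0, 0]]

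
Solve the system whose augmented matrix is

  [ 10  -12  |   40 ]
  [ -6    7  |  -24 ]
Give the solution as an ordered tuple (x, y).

(4, 0)

Multiply ρ1 by 1/10.
Add 6 times ρ1 to ρ2.
Multiply ρ2 by -5.
Add 6/5 times ρ2 to ρ1.
Reading off the last column: x = 4, y = 0.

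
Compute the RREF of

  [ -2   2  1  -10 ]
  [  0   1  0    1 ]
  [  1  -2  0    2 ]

r1 -> -1/2·r1
  [ 1  -1  -1/2  5 ]
  [ 0   1     0  1 ]
  [ 1  -2     0  2 ]
r3 -> r3 − r1
  [ 1  -1  -1/2   5 ]
  [ 0   1     0   1 ]
  [ 0  -1   1/2  -3 ]
r3 -> r3 + r2
  [ 1  -1  -1/2   5 ]
  [ 0   1     0   1 ]
  [ 0   0   1/2  -2 ]
r3 -> 2·r3
  [ 1  -1  -1/2   5 ]
  [ 0   1     0   1 ]
  [ 0   0     1  -4 ]
r1 -> r1 + 1/2·r3
  [ 1  -1  0   3 ]
  [ 0   1  0   1 ]
  [ 0   0  1  -4 ]
r1 -> r1 + r2
  [ 1  0  0   4 ]
  [ 0  1  0   1 ]
  [ 0  0  1  -4 ]

[[1, 0, 0, 4], [0, 1, 0, 1], [0, 0, 1, -4]]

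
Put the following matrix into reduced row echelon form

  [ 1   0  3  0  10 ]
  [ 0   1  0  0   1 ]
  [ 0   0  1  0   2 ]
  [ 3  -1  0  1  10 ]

[[1, 0, 0, 0, 4], [0, 1, 0, 0, 1], [0, 0, 1, 0, 2], [0, 0, 0, 1, -1]]

ρ4 := ρ4 − 3·ρ1
  [ 1   0   3  0   10 ]
  [ 0   1   0  0    1 ]
  [ 0   0   1  0    2 ]
  [ 0  -1  -9  1  -20 ]
ρ4 := ρ4 + ρ2
  [ 1  0   3  0   10 ]
  [ 0  1   0  0    1 ]
  [ 0  0   1  0    2 ]
  [ 0  0  -9  1  -19 ]
ρ4 := ρ4 + 9·ρ3
  [ 1  0  3  0  10 ]
  [ 0  1  0  0   1 ]
  [ 0  0  1  0   2 ]
  [ 0  0  0  1  -1 ]
ρ1 := ρ1 − 3·ρ3
  [ 1  0  0  0   4 ]
  [ 0  1  0  0   1 ]
  [ 0  0  1  0   2 ]
  [ 0  0  0  1  -1 ]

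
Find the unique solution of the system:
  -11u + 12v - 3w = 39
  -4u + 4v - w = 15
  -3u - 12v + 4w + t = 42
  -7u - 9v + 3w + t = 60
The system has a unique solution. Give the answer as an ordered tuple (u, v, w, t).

Form the augmented matrix and row-reduce:
  [ -11   12  -3  0  |  39 ]
  [  -4    4  -1  0  |  15 ]
  [  -3  -12   4  1  |  42 ]
  [  -7   -9   3  1  |  60 ]
Multiply R1 by -1/11.
  [  1  -12/11  3/11  0  |  -39/11 ]
  [ -4       4    -1  0  |      15 ]
  [ -3     -12     4  1  |      42 ]
  [ -7      -9     3  1  |      60 ]
Add 4 times R1 to R2.
  [  1  -12/11  3/11  0  |  -39/11 ]
  [  0   -4/11  1/11  0  |    9/11 ]
  [ -3     -12     4  1  |      42 ]
  [ -7      -9     3  1  |      60 ]
Add 3 times R1 to R3.
  [  1   -12/11   3/11  0  |  -39/11 ]
  [  0    -4/11   1/11  0  |    9/11 ]
  [  0  -168/11  53/11  1  |  345/11 ]
  [ -7       -9      3  1  |      60 ]
Add 7 times R1 to R4.
  [ 1   -12/11   3/11  0  |  -39/11 ]
  [ 0    -4/11   1/11  0  |    9/11 ]
  [ 0  -168/11  53/11  1  |  345/11 ]
  [ 0  -183/11  54/11  1  |  387/11 ]
Multiply R2 by -11/4.
  [ 1   -12/11   3/11  0  |  -39/11 ]
  [ 0        1   -1/4  0  |    -9/4 ]
  [ 0  -168/11  53/11  1  |  345/11 ]
  [ 0  -183/11  54/11  1  |  387/11 ]
Add 168/11 times R2 to R3.
  [ 1   -12/11   3/11  0  |  -39/11 ]
  [ 0        1   -1/4  0  |    -9/4 ]
  [ 0        0      1  1  |      -3 ]
  [ 0  -183/11  54/11  1  |  387/11 ]
Add 183/11 times R2 to R4.
  [ 1  -12/11  3/11  0  |  -39/11 ]
  [ 0       1  -1/4  0  |    -9/4 ]
  [ 0       0     1  1  |      -3 ]
  [ 0       0   3/4  1  |    -9/4 ]
Subtract 3/4 times R3 from R4.
  [ 1  -12/11  3/11    0  |  -39/11 ]
  [ 0       1  -1/4    0  |    -9/4 ]
  [ 0       0     1    1  |      -3 ]
  [ 0       0     0  1/4  |       0 ]
Multiply R4 by 4.
  [ 1  -12/11  3/11  0  |  -39/11 ]
  [ 0       1  -1/4  0  |    -9/4 ]
  [ 0       0     1  1  |      -3 ]
  [ 0       0     0  1  |       0 ]
Subtract R4 from R3.
  [ 1  -12/11  3/11  0  |  -39/11 ]
  [ 0       1  -1/4  0  |    -9/4 ]
  [ 0       0     1  0  |      -3 ]
  [ 0       0     0  1  |       0 ]
Add 1/4 times R3 to R2.
  [ 1  -12/11  3/11  0  |  -39/11 ]
  [ 0       1     0  0  |      -3 ]
  [ 0       0     1  0  |      -3 ]
  [ 0       0     0  1  |       0 ]
Subtract 3/11 times R3 from R1.
  [ 1  -12/11  0  0  |  -30/11 ]
  [ 0       1  0  0  |      -3 ]
  [ 0       0  1  0  |      -3 ]
  [ 0       0  0  1  |       0 ]
Add 12/11 times R2 to R1.
  [ 1  0  0  0  |  -6 ]
  [ 0  1  0  0  |  -3 ]
  [ 0  0  1  0  |  -3 ]
  [ 0  0  0  1  |   0 ]
Reading off the last column: u = -6, v = -3, w = -3, t = 0.

(-6, -3, -3, 0)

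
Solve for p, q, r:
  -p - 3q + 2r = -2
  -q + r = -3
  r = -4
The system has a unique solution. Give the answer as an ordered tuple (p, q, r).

Form the augmented matrix and row-reduce:
  [ -1  -3  2  |  -2 ]
  [  0  -1  1  |  -3 ]
  [  0   0  1  |  -4 ]
ρ1 ← -1·ρ1
  [ 1   3  -2  |   2 ]
  [ 0  -1   1  |  -3 ]
  [ 0   0   1  |  -4 ]
ρ2 ← -1·ρ2
  [ 1  3  -2  |   2 ]
  [ 0  1  -1  |   3 ]
  [ 0  0   1  |  -4 ]
ρ2 ← ρ2 + ρ3
  [ 1  3  -2  |   2 ]
  [ 0  1   0  |  -1 ]
  [ 0  0   1  |  -4 ]
ρ1 ← ρ1 + 2·ρ3
  [ 1  3  0  |  -6 ]
  [ 0  1  0  |  -1 ]
  [ 0  0  1  |  -4 ]
ρ1 ← ρ1 − 3·ρ2
  [ 1  0  0  |  -3 ]
  [ 0  1  0  |  -1 ]
  [ 0  0  1  |  -4 ]
Reading off the last column: p = -3, q = -1, r = -4.

(-3, -1, -4)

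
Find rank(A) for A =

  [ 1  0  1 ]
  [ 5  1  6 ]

Subtract 5 times R1 from R2.
  [ 1  0  1 ]
  [ 0  1  1 ]
The reduced form has 2 nonzero rows.

rank = 2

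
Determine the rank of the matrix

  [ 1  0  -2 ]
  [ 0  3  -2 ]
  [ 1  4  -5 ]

rank = 3

R3 -> R3 − R1
  [ 1  0  -2 ]
  [ 0  3  -2 ]
  [ 0  4  -3 ]
R2 -> 1/3·R2
  [ 1  0    -2 ]
  [ 0  1  -2/3 ]
  [ 0  4    -3 ]
R3 -> R3 − 4·R2
  [ 1  0    -2 ]
  [ 0  1  -2/3 ]
  [ 0  0  -1/3 ]
R3 -> -3·R3
  [ 1  0    -2 ]
  [ 0  1  -2/3 ]
  [ 0  0     1 ]
R2 -> R2 + 2/3·R3
  [ 1  0  -2 ]
  [ 0  1   0 ]
  [ 0  0   1 ]
R1 -> R1 + 2·R3
  [ 1  0  0 ]
  [ 0  1  0 ]
  [ 0  0  1 ]
The reduced form has 3 nonzero rows.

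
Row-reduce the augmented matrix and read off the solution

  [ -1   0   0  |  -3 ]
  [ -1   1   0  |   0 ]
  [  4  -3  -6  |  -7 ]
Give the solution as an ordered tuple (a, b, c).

R1 → -1·R1
R2 → R2 + R1
R3 → R3 − 4·R1
R3 → R3 + 3·R2
R3 → -1/6·R3
Reading off the last column: a = 3, b = 3, c = 5/3.

(3, 3, 5/3)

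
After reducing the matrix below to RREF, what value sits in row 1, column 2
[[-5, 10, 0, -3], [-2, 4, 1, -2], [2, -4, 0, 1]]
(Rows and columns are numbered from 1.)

Multiply R1 by -1/5.
  [  1  -2  0  3/5 ]
  [ -2   4  1   -2 ]
  [  2  -4  0    1 ]
Add 2 times R1 to R2.
  [ 1  -2  0   3/5 ]
  [ 0   0  1  -4/5 ]
  [ 2  -4  0     1 ]
Subtract 2 times R1 from R3.
  [ 1  -2  0   3/5 ]
  [ 0   0  1  -4/5 ]
  [ 0   0  0  -1/5 ]
Multiply R3 by -5.
  [ 1  -2  0   3/5 ]
  [ 0   0  1  -4/5 ]
  [ 0   0  0     1 ]
Add 4/5 times R3 to R2.
  [ 1  -2  0  3/5 ]
  [ 0   0  1    0 ]
  [ 0   0  0    1 ]
Subtract 3/5 times R3 from R1.
  [ 1  -2  0  0 ]
  [ 0   0  1  0 ]
  [ 0   0  0  1 ]

-2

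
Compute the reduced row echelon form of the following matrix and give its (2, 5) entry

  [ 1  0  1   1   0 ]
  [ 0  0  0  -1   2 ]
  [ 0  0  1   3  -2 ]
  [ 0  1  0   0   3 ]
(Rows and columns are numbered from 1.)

r2 ↔ r4
  [ 1  0  1   1   0 ]
  [ 0  1  0   0   3 ]
  [ 0  0  1   3  -2 ]
  [ 0  0  0  -1   2 ]
r4 -> -1·r4
  [ 1  0  1  1   0 ]
  [ 0  1  0  0   3 ]
  [ 0  0  1  3  -2 ]
  [ 0  0  0  1  -2 ]
r3 -> r3 − 3·r4
  [ 1  0  1  1   0 ]
  [ 0  1  0  0   3 ]
  [ 0  0  1  0   4 ]
  [ 0  0  0  1  -2 ]
r1 -> r1 − r4
  [ 1  0  1  0   2 ]
  [ 0  1  0  0   3 ]
  [ 0  0  1  0   4 ]
  [ 0  0  0  1  -2 ]
r1 -> r1 − r3
  [ 1  0  0  0  -2 ]
  [ 0  1  0  0   3 ]
  [ 0  0  1  0   4 ]
  [ 0  0  0  1  -2 ]

3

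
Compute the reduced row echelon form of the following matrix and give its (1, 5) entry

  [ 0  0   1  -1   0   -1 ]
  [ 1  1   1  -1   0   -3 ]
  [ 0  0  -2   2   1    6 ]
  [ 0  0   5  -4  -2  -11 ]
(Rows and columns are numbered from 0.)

r1 <-> r2
  [ 1  1   1  -1   0   -3 ]
  [ 0  0   1  -1   0   -1 ]
  [ 0  0  -2   2   1    6 ]
  [ 0  0   5  -4  -2  -11 ]
r3 := r3 + 2·r2
  [ 1  1  1  -1   0   -3 ]
  [ 0  0  1  -1   0   -1 ]
  [ 0  0  0   0   1    4 ]
  [ 0  0  5  -4  -2  -11 ]
r4 := r4 − 5·r2
  [ 1  1  1  -1   0  -3 ]
  [ 0  0  1  -1   0  -1 ]
  [ 0  0  0   0   1   4 ]
  [ 0  0  0   1  -2  -6 ]
r3 <-> r4
  [ 1  1  1  -1   0  -3 ]
  [ 0  0  1  -1   0  -1 ]
  [ 0  0  0   1  -2  -6 ]
  [ 0  0  0   0   1   4 ]
r3 := r3 + 2·r4
  [ 1  1  1  -1  0  -3 ]
  [ 0  0  1  -1  0  -1 ]
  [ 0  0  0   1  0   2 ]
  [ 0  0  0   0  1   4 ]
r2 := r2 + r3
  [ 1  1  1  -1  0  -3 ]
  [ 0  0  1   0  0   1 ]
  [ 0  0  0   1  0   2 ]
  [ 0  0  0   0  1   4 ]
r1 := r1 + r3
  [ 1  1  1  0  0  -1 ]
  [ 0  0  1  0  0   1 ]
  [ 0  0  0  1  0   2 ]
  [ 0  0  0  0  1   4 ]
r1 := r1 − r2
  [ 1  1  0  0  0  -2 ]
  [ 0  0  1  0  0   1 ]
  [ 0  0  0  1  0   2 ]
  [ 0  0  0  0  1   4 ]

1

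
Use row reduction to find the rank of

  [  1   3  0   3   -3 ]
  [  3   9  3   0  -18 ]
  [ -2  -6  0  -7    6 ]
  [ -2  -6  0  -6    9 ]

rank = 4

R2 := R2 − 3·R1
  [  1   3  0   3  -3 ]
  [  0   0  3  -9  -9 ]
  [ -2  -6  0  -7   6 ]
  [ -2  -6  0  -6   9 ]
R3 := R3 + 2·R1
  [  1   3  0   3  -3 ]
  [  0   0  3  -9  -9 ]
  [  0   0  0  -1   0 ]
  [ -2  -6  0  -6   9 ]
R4 := R4 + 2·R1
  [ 1  3  0   3  -3 ]
  [ 0  0  3  -9  -9 ]
  [ 0  0  0  -1   0 ]
  [ 0  0  0   0   3 ]
R2 := 1/3·R2
  [ 1  3  0   3  -3 ]
  [ 0  0  1  -3  -3 ]
  [ 0  0  0  -1   0 ]
  [ 0  0  0   0   3 ]
R3 := -1·R3
  [ 1  3  0   3  -3 ]
  [ 0  0  1  -3  -3 ]
  [ 0  0  0   1   0 ]
  [ 0  0  0   0   3 ]
R4 := 1/3·R4
  [ 1  3  0   3  -3 ]
  [ 0  0  1  -3  -3 ]
  [ 0  0  0   1   0 ]
  [ 0  0  0   0   1 ]
R2 := R2 + 3·R4
  [ 1  3  0   3  -3 ]
  [ 0  0  1  -3   0 ]
  [ 0  0  0   1   0 ]
  [ 0  0  0   0   1 ]
R1 := R1 + 3·R4
  [ 1  3  0   3  0 ]
  [ 0  0  1  -3  0 ]
  [ 0  0  0   1  0 ]
  [ 0  0  0   0  1 ]
R2 := R2 + 3·R3
  [ 1  3  0  3  0 ]
  [ 0  0  1  0  0 ]
  [ 0  0  0  1  0 ]
  [ 0  0  0  0  1 ]
R1 := R1 − 3·R3
  [ 1  3  0  0  0 ]
  [ 0  0  1  0  0 ]
  [ 0  0  0  1  0 ]
  [ 0  0  0  0  1 ]
The reduced form has 4 nonzero rows.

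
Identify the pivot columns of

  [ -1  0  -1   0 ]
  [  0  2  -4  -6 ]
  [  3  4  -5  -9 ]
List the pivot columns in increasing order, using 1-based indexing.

1, 2, 4

r1 → -1·r1
  [ 1  0   1   0 ]
  [ 0  2  -4  -6 ]
  [ 3  4  -5  -9 ]
r3 → r3 − 3·r1
  [ 1  0   1   0 ]
  [ 0  2  -4  -6 ]
  [ 0  4  -8  -9 ]
r2 → 1/2·r2
  [ 1  0   1   0 ]
  [ 0  1  -2  -3 ]
  [ 0  4  -8  -9 ]
r3 → r3 − 4·r2
  [ 1  0   1   0 ]
  [ 0  1  -2  -3 ]
  [ 0  0   0   3 ]
r3 → 1/3·r3
  [ 1  0   1   0 ]
  [ 0  1  -2  -3 ]
  [ 0  0   0   1 ]
r2 → r2 + 3·r3
  [ 1  0   1  0 ]
  [ 0  1  -2  0 ]
  [ 0  0   0  1 ]
Pivot columns are the columns containing a leading 1.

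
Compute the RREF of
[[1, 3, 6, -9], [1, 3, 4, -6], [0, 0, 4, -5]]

[[1, 3, 0, 0], [0, 0, 1, 0], [0, 0, 0, 1]]

ρ2 ← ρ2 − ρ1
  [ 1  3   6  -9 ]
  [ 0  0  -2   3 ]
  [ 0  0   4  -5 ]
ρ2 ← -1/2·ρ2
  [ 1  3  6    -9 ]
  [ 0  0  1  -3/2 ]
  [ 0  0  4    -5 ]
ρ3 ← ρ3 − 4·ρ2
  [ 1  3  6    -9 ]
  [ 0  0  1  -3/2 ]
  [ 0  0  0     1 ]
ρ2 ← ρ2 + 3/2·ρ3
  [ 1  3  6  -9 ]
  [ 0  0  1   0 ]
  [ 0  0  0   1 ]
ρ1 ← ρ1 + 9·ρ3
  [ 1  3  6  0 ]
  [ 0  0  1  0 ]
  [ 0  0  0  1 ]
ρ1 ← ρ1 − 6·ρ2
  [ 1  3  0  0 ]
  [ 0  0  1  0 ]
  [ 0  0  0  1 ]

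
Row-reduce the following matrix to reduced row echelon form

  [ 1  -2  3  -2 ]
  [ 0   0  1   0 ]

[[1, -2, 0, -2], [0, 0, 1, 0]]

Subtract 3 times R2 from R1.
  [ 1  -2  0  -2 ]
  [ 0   0  1   0 ]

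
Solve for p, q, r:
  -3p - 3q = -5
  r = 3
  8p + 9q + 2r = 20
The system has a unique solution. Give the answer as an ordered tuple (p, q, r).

Form the augmented matrix and row-reduce:
  [ -3  -3  0  |  -5 ]
  [  0   0  1  |   3 ]
  [  8   9  2  |  20 ]
Multiply R1 by -1/3.
  [ 1  1  0  |  5/3 ]
  [ 0  0  1  |    3 ]
  [ 8  9  2  |   20 ]
Subtract 8 times R1 from R3.
  [ 1  1  0  |   5/3 ]
  [ 0  0  1  |     3 ]
  [ 0  1  2  |  20/3 ]
Swap R2 and R3.
  [ 1  1  0  |   5/3 ]
  [ 0  1  2  |  20/3 ]
  [ 0  0  1  |     3 ]
Subtract 2 times R3 from R2.
  [ 1  1  0  |  5/3 ]
  [ 0  1  0  |  2/3 ]
  [ 0  0  1  |    3 ]
Subtract R2 from R1.
  [ 1  0  0  |    1 ]
  [ 0  1  0  |  2/3 ]
  [ 0  0  1  |    3 ]
Reading off the last column: p = 1, q = 2/3, r = 3.

(1, 2/3, 3)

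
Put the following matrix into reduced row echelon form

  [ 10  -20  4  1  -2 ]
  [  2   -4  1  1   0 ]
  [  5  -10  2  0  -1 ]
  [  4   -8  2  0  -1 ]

R1 := 1/10·R1
  [ 1   -2  2/5  1/10  -1/5 ]
  [ 2   -4    1     1     0 ]
  [ 5  -10    2     0    -1 ]
  [ 4   -8    2     0    -1 ]
R2 := R2 − 2·R1
  [ 1   -2  2/5  1/10  -1/5 ]
  [ 0    0  1/5   4/5   2/5 ]
  [ 5  -10    2     0    -1 ]
  [ 4   -8    2     0    -1 ]
R3 := R3 − 5·R1
  [ 1  -2  2/5  1/10  -1/5 ]
  [ 0   0  1/5   4/5   2/5 ]
  [ 0   0    0  -1/2     0 ]
  [ 4  -8    2     0    -1 ]
R4 := R4 − 4·R1
  [ 1  -2  2/5  1/10  -1/5 ]
  [ 0   0  1/5   4/5   2/5 ]
  [ 0   0    0  -1/2     0 ]
  [ 0   0  2/5  -2/5  -1/5 ]
R2 := 5·R2
  [ 1  -2  2/5  1/10  -1/5 ]
  [ 0   0    1     4     2 ]
  [ 0   0    0  -1/2     0 ]
  [ 0   0  2/5  -2/5  -1/5 ]
R4 := R4 − 2/5·R2
  [ 1  -2  2/5  1/10  -1/5 ]
  [ 0   0    1     4     2 ]
  [ 0   0    0  -1/2     0 ]
  [ 0   0    0    -2    -1 ]
R3 := -2·R3
  [ 1  -2  2/5  1/10  -1/5 ]
  [ 0   0    1     4     2 ]
  [ 0   0    0     1     0 ]
  [ 0   0    0    -2    -1 ]
R4 := R4 + 2·R3
  [ 1  -2  2/5  1/10  -1/5 ]
  [ 0   0    1     4     2 ]
  [ 0   0    0     1     0 ]
  [ 0   0    0     0    -1 ]
R4 := -1·R4
  [ 1  -2  2/5  1/10  -1/5 ]
  [ 0   0    1     4     2 ]
  [ 0   0    0     1     0 ]
  [ 0   0    0     0     1 ]
R2 := R2 − 2·R4
  [ 1  -2  2/5  1/10  -1/5 ]
  [ 0   0    1     4     0 ]
  [ 0   0    0     1     0 ]
  [ 0   0    0     0     1 ]
R1 := R1 + 1/5·R4
  [ 1  -2  2/5  1/10  0 ]
  [ 0   0    1     4  0 ]
  [ 0   0    0     1  0 ]
  [ 0   0    0     0  1 ]
R2 := R2 − 4·R3
  [ 1  -2  2/5  1/10  0 ]
  [ 0   0    1     0  0 ]
  [ 0   0    0     1  0 ]
  [ 0   0    0     0  1 ]
R1 := R1 − 1/10·R3
  [ 1  -2  2/5  0  0 ]
  [ 0   0    1  0  0 ]
  [ 0   0    0  1  0 ]
  [ 0   0    0  0  1 ]
R1 := R1 − 2/5·R2
  [ 1  -2  0  0  0 ]
  [ 0   0  1  0  0 ]
  [ 0   0  0  1  0 ]
  [ 0   0  0  0  1 ]

[[1, -2, 0, 0, 0], [0, 0, 1, 0, 0], [0, 0, 0, 1, 0], [0, 0, 0, 0, 1]]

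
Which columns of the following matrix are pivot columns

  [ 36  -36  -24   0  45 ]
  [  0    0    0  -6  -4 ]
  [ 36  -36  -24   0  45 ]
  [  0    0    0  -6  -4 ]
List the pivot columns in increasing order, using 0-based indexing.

0, 3

r1 := 1/36·r1
r3 := r3 − 36·r1
r2 := -1/6·r2
r4 := r4 + 6·r2
Pivot columns are the columns containing a leading 1.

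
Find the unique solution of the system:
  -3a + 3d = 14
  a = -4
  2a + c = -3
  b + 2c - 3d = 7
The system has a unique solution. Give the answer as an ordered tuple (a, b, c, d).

Form the augmented matrix and row-reduce:
  [ -3  0  0   3  |  14 ]
  [  1  0  0   0  |  -4 ]
  [  2  0  1   0  |  -3 ]
  [  0  1  2  -3  |   7 ]
ρ1 ← -1/3·ρ1
  [ 1  0  0  -1  |  -14/3 ]
  [ 1  0  0   0  |     -4 ]
  [ 2  0  1   0  |     -3 ]
  [ 0  1  2  -3  |      7 ]
ρ2 ← ρ2 − ρ1
  [ 1  0  0  -1  |  -14/3 ]
  [ 0  0  0   1  |    2/3 ]
  [ 2  0  1   0  |     -3 ]
  [ 0  1  2  -3  |      7 ]
ρ3 ← ρ3 − 2·ρ1
  [ 1  0  0  -1  |  -14/3 ]
  [ 0  0  0   1  |    2/3 ]
  [ 0  0  1   2  |   19/3 ]
  [ 0  1  2  -3  |      7 ]
ρ2 ↔ ρ4
  [ 1  0  0  -1  |  -14/3 ]
  [ 0  1  2  -3  |      7 ]
  [ 0  0  1   2  |   19/3 ]
  [ 0  0  0   1  |    2/3 ]
ρ3 ← ρ3 − 2·ρ4
  [ 1  0  0  -1  |  -14/3 ]
  [ 0  1  2  -3  |      7 ]
  [ 0  0  1   0  |      5 ]
  [ 0  0  0   1  |    2/3 ]
ρ2 ← ρ2 + 3·ρ4
  [ 1  0  0  -1  |  -14/3 ]
  [ 0  1  2   0  |      9 ]
  [ 0  0  1   0  |      5 ]
  [ 0  0  0   1  |    2/3 ]
ρ1 ← ρ1 + ρ4
  [ 1  0  0  0  |   -4 ]
  [ 0  1  2  0  |    9 ]
  [ 0  0  1  0  |    5 ]
  [ 0  0  0  1  |  2/3 ]
ρ2 ← ρ2 − 2·ρ3
  [ 1  0  0  0  |   -4 ]
  [ 0  1  0  0  |   -1 ]
  [ 0  0  1  0  |    5 ]
  [ 0  0  0  1  |  2/3 ]
Reading off the last column: a = -4, b = -1, c = 5, d = 2/3.

(-4, -1, 5, 2/3)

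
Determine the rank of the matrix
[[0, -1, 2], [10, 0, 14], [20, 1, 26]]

rank = 2

r1 <-> r2
  [ 10   0  14 ]
  [  0  -1   2 ]
  [ 20   1  26 ]
r1 -> 1/10·r1
  [  1   0  7/5 ]
  [  0  -1    2 ]
  [ 20   1   26 ]
r3 -> r3 − 20·r1
  [ 1   0  7/5 ]
  [ 0  -1    2 ]
  [ 0   1   -2 ]
r2 -> -1·r2
  [ 1  0  7/5 ]
  [ 0  1   -2 ]
  [ 0  1   -2 ]
r3 -> r3 − r2
  [ 1  0  7/5 ]
  [ 0  1   -2 ]
  [ 0  0    0 ]
The reduced form has 2 nonzero rows.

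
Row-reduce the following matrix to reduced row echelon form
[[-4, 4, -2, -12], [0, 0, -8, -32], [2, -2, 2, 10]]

r1 := -1/4·r1
  [ 1  -1  1/2    3 ]
  [ 0   0   -8  -32 ]
  [ 2  -2    2   10 ]
r3 := r3 − 2·r1
  [ 1  -1  1/2    3 ]
  [ 0   0   -8  -32 ]
  [ 0   0    1    4 ]
r2 := -1/8·r2
  [ 1  -1  1/2  3 ]
  [ 0   0    1  4 ]
  [ 0   0    1  4 ]
r3 := r3 − r2
  [ 1  -1  1/2  3 ]
  [ 0   0    1  4 ]
  [ 0   0    0  0 ]
r1 := r1 − 1/2·r2
  [ 1  -1  0  1 ]
  [ 0   0  1  4 ]
  [ 0   0  0  0 ]

[[1, -1, 0, 1], [0, 0, 1, 4], [0, 0, 0, 0]]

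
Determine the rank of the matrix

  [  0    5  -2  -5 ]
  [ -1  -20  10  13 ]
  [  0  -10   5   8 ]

r1 ↔ r2
  [ -1  -20  10  13 ]
  [  0    5  -2  -5 ]
  [  0  -10   5   8 ]
r1 → -1·r1
  [ 1   20  -10  -13 ]
  [ 0    5   -2   -5 ]
  [ 0  -10    5    8 ]
r2 → 1/5·r2
  [ 1   20   -10  -13 ]
  [ 0    1  -2/5   -1 ]
  [ 0  -10     5    8 ]
r3 → r3 + 10·r2
  [ 1  20   -10  -13 ]
  [ 0   1  -2/5   -1 ]
  [ 0   0     1   -2 ]
r2 → r2 + 2/5·r3
  [ 1  20  -10   -13 ]
  [ 0   1    0  -9/5 ]
  [ 0   0    1    -2 ]
r1 → r1 + 10·r3
  [ 1  20  0   -33 ]
  [ 0   1  0  -9/5 ]
  [ 0   0  1    -2 ]
r1 → r1 − 20·r2
  [ 1  0  0     3 ]
  [ 0  1  0  -9/5 ]
  [ 0  0  1    -2 ]
The reduced form has 3 nonzero rows.

rank = 3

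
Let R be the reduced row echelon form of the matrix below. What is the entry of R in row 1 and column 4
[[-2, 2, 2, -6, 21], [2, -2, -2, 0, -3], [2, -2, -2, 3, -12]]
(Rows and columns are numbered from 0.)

R1 := -1/2·R1
  [ 1  -1  -1  3  -21/2 ]
  [ 2  -2  -2  0     -3 ]
  [ 2  -2  -2  3    -12 ]
R2 := R2 − 2·R1
  [ 1  -1  -1   3  -21/2 ]
  [ 0   0   0  -6     18 ]
  [ 2  -2  -2   3    -12 ]
R3 := R3 − 2·R1
  [ 1  -1  -1   3  -21/2 ]
  [ 0   0   0  -6     18 ]
  [ 0   0   0  -3      9 ]
R2 := -1/6·R2
  [ 1  -1  -1   3  -21/2 ]
  [ 0   0   0   1     -3 ]
  [ 0   0   0  -3      9 ]
R3 := R3 + 3·R2
  [ 1  -1  -1  3  -21/2 ]
  [ 0   0   0  1     -3 ]
  [ 0   0   0  0      0 ]
R1 := R1 − 3·R2
  [ 1  -1  -1  0  -3/2 ]
  [ 0   0   0  1    -3 ]
  [ 0   0   0  0     0 ]

-3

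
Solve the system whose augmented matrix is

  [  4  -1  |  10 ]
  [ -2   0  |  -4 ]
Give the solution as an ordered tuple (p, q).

(2, -2)

Multiply r1 by 1/4.
  [  1  -1/4  |  5/2 ]
  [ -2     0  |   -4 ]
Add 2 times r1 to r2.
  [ 1  -1/4  |  5/2 ]
  [ 0  -1/2  |    1 ]
Multiply r2 by -2.
  [ 1  -1/4  |  5/2 ]
  [ 0     1  |   -2 ]
Add 1/4 times r2 to r1.
  [ 1  0  |   2 ]
  [ 0  1  |  -2 ]
Reading off the last column: p = 2, q = -2.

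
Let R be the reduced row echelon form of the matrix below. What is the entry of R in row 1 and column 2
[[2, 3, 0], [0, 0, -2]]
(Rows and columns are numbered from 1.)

3/2

Multiply R1 by 1/2.
Multiply R2 by -1/2.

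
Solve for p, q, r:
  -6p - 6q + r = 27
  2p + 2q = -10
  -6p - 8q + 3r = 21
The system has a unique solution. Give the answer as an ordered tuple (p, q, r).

(-5, 0, -3)

Form the augmented matrix and row-reduce:
  [ -6  -6  1  |   27 ]
  [  2   2  0  |  -10 ]
  [ -6  -8  3  |   21 ]
R1 → -1/6·R1
  [  1   1  -1/6  |  -9/2 ]
  [  2   2     0  |   -10 ]
  [ -6  -8     3  |    21 ]
R2 → R2 − 2·R1
  [  1   1  -1/6  |  -9/2 ]
  [  0   0   1/3  |    -1 ]
  [ -6  -8     3  |    21 ]
R3 → R3 + 6·R1
  [ 1   1  -1/6  |  -9/2 ]
  [ 0   0   1/3  |    -1 ]
  [ 0  -2     2  |    -6 ]
R2 <-> R3
  [ 1   1  -1/6  |  -9/2 ]
  [ 0  -2     2  |    -6 ]
  [ 0   0   1/3  |    -1 ]
R2 → -1/2·R2
  [ 1  1  -1/6  |  -9/2 ]
  [ 0  1    -1  |     3 ]
  [ 0  0   1/3  |    -1 ]
R3 → 3·R3
  [ 1  1  -1/6  |  -9/2 ]
  [ 0  1    -1  |     3 ]
  [ 0  0     1  |    -3 ]
R2 → R2 + R3
  [ 1  1  -1/6  |  -9/2 ]
  [ 0  1     0  |     0 ]
  [ 0  0     1  |    -3 ]
R1 → R1 + 1/6·R3
  [ 1  1  0  |  -5 ]
  [ 0  1  0  |   0 ]
  [ 0  0  1  |  -3 ]
R1 → R1 − R2
  [ 1  0  0  |  -5 ]
  [ 0  1  0  |   0 ]
  [ 0  0  1  |  -3 ]
Reading off the last column: p = -5, q = 0, r = -3.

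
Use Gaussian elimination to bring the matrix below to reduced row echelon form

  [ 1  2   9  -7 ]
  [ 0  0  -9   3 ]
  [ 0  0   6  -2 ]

[[1, 2, 0, -4], [0, 0, 1, -1/3], [0, 0, 0, 0]]

Multiply ρ2 by -1/9.
Subtract 6 times ρ2 from ρ3.
Subtract 9 times ρ2 from ρ1.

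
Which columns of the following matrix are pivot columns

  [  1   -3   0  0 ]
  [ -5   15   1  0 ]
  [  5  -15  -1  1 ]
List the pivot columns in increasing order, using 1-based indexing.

1, 3, 4

Add 5 times ρ1 to ρ2.
Subtract 5 times ρ1 from ρ3.
Add ρ2 to ρ3.
Pivot columns are the columns containing a leading 1.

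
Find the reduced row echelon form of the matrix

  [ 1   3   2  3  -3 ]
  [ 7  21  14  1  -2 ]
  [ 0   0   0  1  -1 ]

[[1, 3, 2, 0, 0], [0, 0, 0, 1, 0], [0, 0, 0, 0, 1]]

R2 -> R2 − 7·R1
  [ 1  3  2    3  -3 ]
  [ 0  0  0  -20  19 ]
  [ 0  0  0    1  -1 ]
R2 -> -1/20·R2
  [ 1  3  2  3      -3 ]
  [ 0  0  0  1  -19/20 ]
  [ 0  0  0  1      -1 ]
R3 -> R3 − R2
  [ 1  3  2  3      -3 ]
  [ 0  0  0  1  -19/20 ]
  [ 0  0  0  0   -1/20 ]
R3 -> -20·R3
  [ 1  3  2  3      -3 ]
  [ 0  0  0  1  -19/20 ]
  [ 0  0  0  0       1 ]
R2 -> R2 + 19/20·R3
  [ 1  3  2  3  -3 ]
  [ 0  0  0  1   0 ]
  [ 0  0  0  0   1 ]
R1 -> R1 + 3·R3
  [ 1  3  2  3  0 ]
  [ 0  0  0  1  0 ]
  [ 0  0  0  0  1 ]
R1 -> R1 − 3·R2
  [ 1  3  2  0  0 ]
  [ 0  0  0  1  0 ]
  [ 0  0  0  0  1 ]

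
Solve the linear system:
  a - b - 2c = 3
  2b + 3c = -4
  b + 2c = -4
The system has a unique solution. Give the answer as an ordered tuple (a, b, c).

Form the augmented matrix and row-reduce:
  [ 1  -1  -2  |   3 ]
  [ 0   2   3  |  -4 ]
  [ 0   1   2  |  -4 ]
ρ2 := 1/2·ρ2
  [ 1  -1   -2  |   3 ]
  [ 0   1  3/2  |  -2 ]
  [ 0   1    2  |  -4 ]
ρ3 := ρ3 − ρ2
  [ 1  -1   -2  |   3 ]
  [ 0   1  3/2  |  -2 ]
  [ 0   0  1/2  |  -2 ]
ρ3 := 2·ρ3
  [ 1  -1   -2  |   3 ]
  [ 0   1  3/2  |  -2 ]
  [ 0   0    1  |  -4 ]
ρ2 := ρ2 − 3/2·ρ3
  [ 1  -1  -2  |   3 ]
  [ 0   1   0  |   4 ]
  [ 0   0   1  |  -4 ]
ρ1 := ρ1 + 2·ρ3
  [ 1  -1  0  |  -5 ]
  [ 0   1  0  |   4 ]
  [ 0   0  1  |  -4 ]
ρ1 := ρ1 + ρ2
  [ 1  0  0  |  -1 ]
  [ 0  1  0  |   4 ]
  [ 0  0  1  |  -4 ]
Reading off the last column: a = -1, b = 4, c = -4.

(-1, 4, -4)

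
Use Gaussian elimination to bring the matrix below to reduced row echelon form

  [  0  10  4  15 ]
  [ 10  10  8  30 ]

[[1, 0, 2/5, 3/2], [0, 1, 2/5, 3/2]]

R1 <-> R2
  [ 10  10  8  30 ]
  [  0  10  4  15 ]
R1 -> 1/10·R1
  [ 1   1  4/5   3 ]
  [ 0  10    4  15 ]
R2 -> 1/10·R2
  [ 1  1  4/5    3 ]
  [ 0  1  2/5  3/2 ]
R1 -> R1 − R2
  [ 1  0  2/5  3/2 ]
  [ 0  1  2/5  3/2 ]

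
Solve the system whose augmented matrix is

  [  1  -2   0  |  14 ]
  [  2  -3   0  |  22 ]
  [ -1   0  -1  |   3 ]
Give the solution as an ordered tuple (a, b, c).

R2 ← R2 − 2·R1
  [  1  -2   0  |  14 ]
  [  0   1   0  |  -6 ]
  [ -1   0  -1  |   3 ]
R3 ← R3 + R1
  [ 1  -2   0  |  14 ]
  [ 0   1   0  |  -6 ]
  [ 0  -2  -1  |  17 ]
R3 ← R3 + 2·R2
  [ 1  -2   0  |  14 ]
  [ 0   1   0  |  -6 ]
  [ 0   0  -1  |   5 ]
R3 ← -1·R3
  [ 1  -2  0  |  14 ]
  [ 0   1  0  |  -6 ]
  [ 0   0  1  |  -5 ]
R1 ← R1 + 2·R2
  [ 1  0  0  |   2 ]
  [ 0  1  0  |  -6 ]
  [ 0  0  1  |  -5 ]
Reading off the last column: a = 2, b = -6, c = -5.

(2, -6, -5)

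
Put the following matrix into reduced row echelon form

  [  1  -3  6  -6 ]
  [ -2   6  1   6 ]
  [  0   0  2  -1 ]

Add 2 times R1 to R2.
  [ 1  -3   6  -6 ]
  [ 0   0  13  -6 ]
  [ 0   0   2  -1 ]
Multiply R2 by 1/13.
  [ 1  -3  6     -6 ]
  [ 0   0  1  -6/13 ]
  [ 0   0  2     -1 ]
Subtract 2 times R2 from R3.
  [ 1  -3  6     -6 ]
  [ 0   0  1  -6/13 ]
  [ 0   0  0  -1/13 ]
Multiply R3 by -13.
  [ 1  -3  6     -6 ]
  [ 0   0  1  -6/13 ]
  [ 0   0  0      1 ]
Add 6/13 times R3 to R2.
  [ 1  -3  6  -6 ]
  [ 0   0  1   0 ]
  [ 0   0  0   1 ]
Add 6 times R3 to R1.
  [ 1  -3  6  0 ]
  [ 0   0  1  0 ]
  [ 0   0  0  1 ]
Subtract 6 times R2 from R1.
  [ 1  -3  0  0 ]
  [ 0   0  1  0 ]
  [ 0   0  0  1 ]

[[1, -3, 0, 0], [0, 0, 1, 0], [0, 0, 0, 1]]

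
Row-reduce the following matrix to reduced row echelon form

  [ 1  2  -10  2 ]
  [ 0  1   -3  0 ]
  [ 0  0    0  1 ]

[[1, 0, -4, 0], [0, 1, -3, 0], [0, 0, 0, 1]]

R1 → R1 − 2·R3
  [ 1  2  -10  0 ]
  [ 0  1   -3  0 ]
  [ 0  0    0  1 ]
R1 → R1 − 2·R2
  [ 1  0  -4  0 ]
  [ 0  1  -3  0 ]
  [ 0  0   0  1 ]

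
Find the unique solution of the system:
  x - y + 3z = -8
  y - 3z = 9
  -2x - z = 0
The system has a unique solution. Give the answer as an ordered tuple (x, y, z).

(1, 3, -2)

Form the augmented matrix and row-reduce:
  [  1  -1   3  |  -8 ]
  [  0   1  -3  |   9 ]
  [ -2   0  -1  |   0 ]
r3 := r3 + 2·r1
  [ 1  -1   3  |   -8 ]
  [ 0   1  -3  |    9 ]
  [ 0  -2   5  |  -16 ]
r3 := r3 + 2·r2
  [ 1  -1   3  |  -8 ]
  [ 0   1  -3  |   9 ]
  [ 0   0  -1  |   2 ]
r3 := -1·r3
  [ 1  -1   3  |  -8 ]
  [ 0   1  -3  |   9 ]
  [ 0   0   1  |  -2 ]
r2 := r2 + 3·r3
  [ 1  -1  3  |  -8 ]
  [ 0   1  0  |   3 ]
  [ 0   0  1  |  -2 ]
r1 := r1 − 3·r3
  [ 1  -1  0  |  -2 ]
  [ 0   1  0  |   3 ]
  [ 0   0  1  |  -2 ]
r1 := r1 + r2
  [ 1  0  0  |   1 ]
  [ 0  1  0  |   3 ]
  [ 0  0  1  |  -2 ]
Reading off the last column: x = 1, y = 3, z = -2.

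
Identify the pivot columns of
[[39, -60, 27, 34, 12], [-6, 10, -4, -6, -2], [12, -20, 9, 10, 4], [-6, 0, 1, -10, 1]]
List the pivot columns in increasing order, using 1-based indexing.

1, 2, 3, 5

Multiply ρ1 by 1/39.
  [  1  -20/13  9/13  34/39  4/13 ]
  [ -6      10    -4     -6    -2 ]
  [ 12     -20     9     10     4 ]
  [ -6       0     1    -10     1 ]
Add 6 times ρ1 to ρ2.
  [  1  -20/13  9/13   34/39   4/13 ]
  [  0   10/13  2/13  -10/13  -2/13 ]
  [ 12     -20     9      10      4 ]
  [ -6       0     1     -10      1 ]
Subtract 12 times ρ1 from ρ3.
  [  1  -20/13  9/13   34/39   4/13 ]
  [  0   10/13  2/13  -10/13  -2/13 ]
  [  0  -20/13  9/13   -6/13   4/13 ]
  [ -6       0     1     -10      1 ]
Add 6 times ρ1 to ρ4.
  [ 1   -20/13   9/13   34/39   4/13 ]
  [ 0    10/13   2/13  -10/13  -2/13 ]
  [ 0   -20/13   9/13   -6/13   4/13 ]
  [ 0  -120/13  67/13  -62/13  37/13 ]
Multiply ρ2 by 13/10.
  [ 1   -20/13   9/13   34/39   4/13 ]
  [ 0        1    1/5      -1   -1/5 ]
  [ 0   -20/13   9/13   -6/13   4/13 ]
  [ 0  -120/13  67/13  -62/13  37/13 ]
Add 20/13 times ρ2 to ρ3.
  [ 1   -20/13   9/13   34/39   4/13 ]
  [ 0        1    1/5      -1   -1/5 ]
  [ 0        0      1      -2      0 ]
  [ 0  -120/13  67/13  -62/13  37/13 ]
Add 120/13 times ρ2 to ρ4.
  [ 1  -20/13  9/13  34/39  4/13 ]
  [ 0       1   1/5     -1  -1/5 ]
  [ 0       0     1     -2     0 ]
  [ 0       0     7    -14     1 ]
Subtract 7 times ρ3 from ρ4.
  [ 1  -20/13  9/13  34/39  4/13 ]
  [ 0       1   1/5     -1  -1/5 ]
  [ 0       0     1     -2     0 ]
  [ 0       0     0      0     1 ]
Add 1/5 times ρ4 to ρ2.
  [ 1  -20/13  9/13  34/39  4/13 ]
  [ 0       1   1/5     -1     0 ]
  [ 0       0     1     -2     0 ]
  [ 0       0     0      0     1 ]
Subtract 4/13 times ρ4 from ρ1.
  [ 1  -20/13  9/13  34/39  0 ]
  [ 0       1   1/5     -1  0 ]
  [ 0       0     1     -2  0 ]
  [ 0       0     0      0  1 ]
Subtract 1/5 times ρ3 from ρ2.
  [ 1  -20/13  9/13  34/39  0 ]
  [ 0       1     0   -3/5  0 ]
  [ 0       0     1     -2  0 ]
  [ 0       0     0      0  1 ]
Subtract 9/13 times ρ3 from ρ1.
  [ 1  -20/13  0  88/39  0 ]
  [ 0       1  0   -3/5  0 ]
  [ 0       0  1     -2  0 ]
  [ 0       0  0      0  1 ]
Add 20/13 times ρ2 to ρ1.
  [ 1  0  0   4/3  0 ]
  [ 0  1  0  -3/5  0 ]
  [ 0  0  1    -2  0 ]
  [ 0  0  0     0  1 ]
Pivot columns are the columns containing a leading 1.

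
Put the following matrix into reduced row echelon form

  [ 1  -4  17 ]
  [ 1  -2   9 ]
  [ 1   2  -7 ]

r2 ← r2 − r1
r3 ← r3 − r1
r2 ← 1/2·r2
r3 ← r3 − 6·r2
r1 ← r1 + 4·r2

[[1, 0, 1], [0, 1, -4], [0, 0, 0]]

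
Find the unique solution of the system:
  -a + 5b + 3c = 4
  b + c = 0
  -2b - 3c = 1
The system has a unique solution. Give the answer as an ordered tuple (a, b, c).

(-2, 1, -1)

Form the augmented matrix and row-reduce:
  [ -1   5   3  |  4 ]
  [  0   1   1  |  0 ]
  [  0  -2  -3  |  1 ]
ρ1 -> -1·ρ1
  [ 1  -5  -3  |  -4 ]
  [ 0   1   1  |   0 ]
  [ 0  -2  -3  |   1 ]
ρ3 -> ρ3 + 2·ρ2
  [ 1  -5  -3  |  -4 ]
  [ 0   1   1  |   0 ]
  [ 0   0  -1  |   1 ]
ρ3 -> -1·ρ3
  [ 1  -5  -3  |  -4 ]
  [ 0   1   1  |   0 ]
  [ 0   0   1  |  -1 ]
ρ2 -> ρ2 − ρ3
  [ 1  -5  -3  |  -4 ]
  [ 0   1   0  |   1 ]
  [ 0   0   1  |  -1 ]
ρ1 -> ρ1 + 3·ρ3
  [ 1  -5  0  |  -7 ]
  [ 0   1  0  |   1 ]
  [ 0   0  1  |  -1 ]
ρ1 -> ρ1 + 5·ρ2
  [ 1  0  0  |  -2 ]
  [ 0  1  0  |   1 ]
  [ 0  0  1  |  -1 ]
Reading off the last column: a = -2, b = 1, c = -1.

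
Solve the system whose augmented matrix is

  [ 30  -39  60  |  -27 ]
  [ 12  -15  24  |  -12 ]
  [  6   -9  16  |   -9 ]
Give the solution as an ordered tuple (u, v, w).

(-1/2, -2, -3/2)

R1 -> 1/30·R1
  [  1  -13/10   2  |  -9/10 ]
  [ 12     -15  24  |    -12 ]
  [  6      -9  16  |     -9 ]
R2 -> R2 − 12·R1
  [ 1  -13/10   2  |  -9/10 ]
  [ 0     3/5   0  |   -6/5 ]
  [ 6      -9  16  |     -9 ]
R3 -> R3 − 6·R1
  [ 1  -13/10  2  |  -9/10 ]
  [ 0     3/5  0  |   -6/5 ]
  [ 0    -6/5  4  |  -18/5 ]
R2 -> 5/3·R2
  [ 1  -13/10  2  |  -9/10 ]
  [ 0       1  0  |     -2 ]
  [ 0    -6/5  4  |  -18/5 ]
R3 -> R3 + 6/5·R2
  [ 1  -13/10  2  |  -9/10 ]
  [ 0       1  0  |     -2 ]
  [ 0       0  4  |     -6 ]
R3 -> 1/4·R3
  [ 1  -13/10  2  |  -9/10 ]
  [ 0       1  0  |     -2 ]
  [ 0       0  1  |   -3/2 ]
R1 -> R1 − 2·R3
  [ 1  -13/10  0  |  21/10 ]
  [ 0       1  0  |     -2 ]
  [ 0       0  1  |   -3/2 ]
R1 -> R1 + 13/10·R2
  [ 1  0  0  |  -1/2 ]
  [ 0  1  0  |    -2 ]
  [ 0  0  1  |  -3/2 ]
Reading off the last column: u = -1/2, v = -2, w = -3/2.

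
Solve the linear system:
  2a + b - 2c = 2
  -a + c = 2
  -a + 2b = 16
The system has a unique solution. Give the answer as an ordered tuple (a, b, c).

(-4, 6, -2)

Form the augmented matrix and row-reduce:
  [  2  1  -2  |   2 ]
  [ -1  0   1  |   2 ]
  [ -1  2   0  |  16 ]
ρ1 := 1/2·ρ1
  [  1  1/2  -1  |   1 ]
  [ -1    0   1  |   2 ]
  [ -1    2   0  |  16 ]
ρ2 := ρ2 + ρ1
  [  1  1/2  -1  |   1 ]
  [  0  1/2   0  |   3 ]
  [ -1    2   0  |  16 ]
ρ3 := ρ3 + ρ1
  [ 1  1/2  -1  |   1 ]
  [ 0  1/2   0  |   3 ]
  [ 0  5/2  -1  |  17 ]
ρ2 := 2·ρ2
  [ 1  1/2  -1  |   1 ]
  [ 0    1   0  |   6 ]
  [ 0  5/2  -1  |  17 ]
ρ3 := ρ3 − 5/2·ρ2
  [ 1  1/2  -1  |  1 ]
  [ 0    1   0  |  6 ]
  [ 0    0  -1  |  2 ]
ρ3 := -1·ρ3
  [ 1  1/2  -1  |   1 ]
  [ 0    1   0  |   6 ]
  [ 0    0   1  |  -2 ]
ρ1 := ρ1 + ρ3
  [ 1  1/2  0  |  -1 ]
  [ 0    1  0  |   6 ]
  [ 0    0  1  |  -2 ]
ρ1 := ρ1 − 1/2·ρ2
  [ 1  0  0  |  -4 ]
  [ 0  1  0  |   6 ]
  [ 0  0  1  |  -2 ]
Reading off the last column: a = -4, b = 6, c = -2.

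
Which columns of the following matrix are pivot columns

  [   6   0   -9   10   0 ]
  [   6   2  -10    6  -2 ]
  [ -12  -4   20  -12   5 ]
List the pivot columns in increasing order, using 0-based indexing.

0, 1, 4

Multiply r1 by 1/6.
  [   1   0  -3/2  5/3   0 ]
  [   6   2   -10    6  -2 ]
  [ -12  -4    20  -12   5 ]
Subtract 6 times r1 from r2.
  [   1   0  -3/2  5/3   0 ]
  [   0   2    -1   -4  -2 ]
  [ -12  -4    20  -12   5 ]
Add 12 times r1 to r3.
  [ 1   0  -3/2  5/3   0 ]
  [ 0   2    -1   -4  -2 ]
  [ 0  -4     2    8   5 ]
Multiply r2 by 1/2.
  [ 1   0  -3/2  5/3   0 ]
  [ 0   1  -1/2   -2  -1 ]
  [ 0  -4     2    8   5 ]
Add 4 times r2 to r3.
  [ 1  0  -3/2  5/3   0 ]
  [ 0  1  -1/2   -2  -1 ]
  [ 0  0     0    0   1 ]
Add r3 to r2.
  [ 1  0  -3/2  5/3  0 ]
  [ 0  1  -1/2   -2  0 ]
  [ 0  0     0    0  1 ]
Pivot columns are the columns containing a leading 1.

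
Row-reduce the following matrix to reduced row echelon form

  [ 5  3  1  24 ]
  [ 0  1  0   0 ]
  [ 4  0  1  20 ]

[[1, 0, 0, 4], [0, 1, 0, 0], [0, 0, 1, 4]]

ρ1 ← 1/5·ρ1
  [ 1  3/5  1/5  24/5 ]
  [ 0    1    0     0 ]
  [ 4    0    1    20 ]
ρ3 ← ρ3 − 4·ρ1
  [ 1    3/5  1/5  24/5 ]
  [ 0      1    0     0 ]
  [ 0  -12/5  1/5   4/5 ]
ρ3 ← ρ3 + 12/5·ρ2
  [ 1  3/5  1/5  24/5 ]
  [ 0    1    0     0 ]
  [ 0    0  1/5   4/5 ]
ρ3 ← 5·ρ3
  [ 1  3/5  1/5  24/5 ]
  [ 0    1    0     0 ]
  [ 0    0    1     4 ]
ρ1 ← ρ1 − 1/5·ρ3
  [ 1  3/5  0  4 ]
  [ 0    1  0  0 ]
  [ 0    0  1  4 ]
ρ1 ← ρ1 − 3/5·ρ2
  [ 1  0  0  4 ]
  [ 0  1  0  0 ]
  [ 0  0  1  4 ]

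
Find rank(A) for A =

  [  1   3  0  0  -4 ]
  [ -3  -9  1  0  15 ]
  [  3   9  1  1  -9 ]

R2 -> R2 + 3·R1
  [ 1  3  0  0  -4 ]
  [ 0  0  1  0   3 ]
  [ 3  9  1  1  -9 ]
R3 -> R3 − 3·R1
  [ 1  3  0  0  -4 ]
  [ 0  0  1  0   3 ]
  [ 0  0  1  1   3 ]
R3 -> R3 − R2
  [ 1  3  0  0  -4 ]
  [ 0  0  1  0   3 ]
  [ 0  0  0  1   0 ]
The reduced form has 3 nonzero rows.

rank = 3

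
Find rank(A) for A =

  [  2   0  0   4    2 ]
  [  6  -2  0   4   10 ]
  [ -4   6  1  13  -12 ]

Multiply ρ1 by 1/2.
  [  1   0  0   2    1 ]
  [  6  -2  0   4   10 ]
  [ -4   6  1  13  -12 ]
Subtract 6 times ρ1 from ρ2.
  [  1   0  0   2    1 ]
  [  0  -2  0  -8    4 ]
  [ -4   6  1  13  -12 ]
Add 4 times ρ1 to ρ3.
  [ 1   0  0   2   1 ]
  [ 0  -2  0  -8   4 ]
  [ 0   6  1  21  -8 ]
Multiply ρ2 by -1/2.
  [ 1  0  0   2   1 ]
  [ 0  1  0   4  -2 ]
  [ 0  6  1  21  -8 ]
Subtract 6 times ρ2 from ρ3.
  [ 1  0  0   2   1 ]
  [ 0  1  0   4  -2 ]
  [ 0  0  1  -3   4 ]
The reduced form has 3 nonzero rows.

rank = 3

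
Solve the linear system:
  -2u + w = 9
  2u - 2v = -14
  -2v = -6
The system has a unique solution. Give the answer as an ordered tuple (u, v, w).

Form the augmented matrix and row-reduce:
  [ -2   0  1  |    9 ]
  [  2  -2  0  |  -14 ]
  [  0  -2  0  |   -6 ]
ρ1 → -1/2·ρ1
  [ 1   0  -1/2  |  -9/2 ]
  [ 2  -2     0  |   -14 ]
  [ 0  -2     0  |    -6 ]
ρ2 → ρ2 − 2·ρ1
  [ 1   0  -1/2  |  -9/2 ]
  [ 0  -2     1  |    -5 ]
  [ 0  -2     0  |    -6 ]
ρ2 → -1/2·ρ2
  [ 1   0  -1/2  |  -9/2 ]
  [ 0   1  -1/2  |   5/2 ]
  [ 0  -2     0  |    -6 ]
ρ3 → ρ3 + 2·ρ2
  [ 1  0  -1/2  |  -9/2 ]
  [ 0  1  -1/2  |   5/2 ]
  [ 0  0    -1  |    -1 ]
ρ3 → -1·ρ3
  [ 1  0  -1/2  |  -9/2 ]
  [ 0  1  -1/2  |   5/2 ]
  [ 0  0     1  |     1 ]
ρ2 → ρ2 + 1/2·ρ3
  [ 1  0  -1/2  |  -9/2 ]
  [ 0  1     0  |     3 ]
  [ 0  0     1  |     1 ]
ρ1 → ρ1 + 1/2·ρ3
  [ 1  0  0  |  -4 ]
  [ 0  1  0  |   3 ]
  [ 0  0  1  |   1 ]
Reading off the last column: u = -4, v = 3, w = 1.

(-4, 3, 1)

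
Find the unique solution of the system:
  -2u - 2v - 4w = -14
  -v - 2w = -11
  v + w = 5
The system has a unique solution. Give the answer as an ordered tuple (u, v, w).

(-4, -1, 6)

Form the augmented matrix and row-reduce:
  [ -2  -2  -4  |  -14 ]
  [  0  -1  -2  |  -11 ]
  [  0   1   1  |    5 ]
Multiply ρ1 by -1/2.
  [ 1   1   2  |    7 ]
  [ 0  -1  -2  |  -11 ]
  [ 0   1   1  |    5 ]
Multiply ρ2 by -1.
  [ 1  1  2  |   7 ]
  [ 0  1  2  |  11 ]
  [ 0  1  1  |   5 ]
Subtract ρ2 from ρ3.
  [ 1  1   2  |   7 ]
  [ 0  1   2  |  11 ]
  [ 0  0  -1  |  -6 ]
Multiply ρ3 by -1.
  [ 1  1  2  |   7 ]
  [ 0  1  2  |  11 ]
  [ 0  0  1  |   6 ]
Subtract 2 times ρ3 from ρ2.
  [ 1  1  2  |   7 ]
  [ 0  1  0  |  -1 ]
  [ 0  0  1  |   6 ]
Subtract 2 times ρ3 from ρ1.
  [ 1  1  0  |  -5 ]
  [ 0  1  0  |  -1 ]
  [ 0  0  1  |   6 ]
Subtract ρ2 from ρ1.
  [ 1  0  0  |  -4 ]
  [ 0  1  0  |  -1 ]
  [ 0  0  1  |   6 ]
Reading off the last column: u = -4, v = -1, w = 6.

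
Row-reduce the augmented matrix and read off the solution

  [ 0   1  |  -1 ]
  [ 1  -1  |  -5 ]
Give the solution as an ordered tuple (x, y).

(-6, -1)

ρ1 <-> ρ2
  [ 1  -1  |  -5 ]
  [ 0   1  |  -1 ]
ρ1 → ρ1 + ρ2
  [ 1  0  |  -6 ]
  [ 0  1  |  -1 ]
Reading off the last column: x = -6, y = -1.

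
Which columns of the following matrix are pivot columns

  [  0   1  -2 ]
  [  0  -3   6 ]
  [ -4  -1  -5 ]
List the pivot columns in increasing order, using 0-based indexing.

Swap ρ1 and ρ3.
  [ -4  -1  -5 ]
  [  0  -3   6 ]
  [  0   1  -2 ]
Multiply ρ1 by -1/4.
  [ 1  1/4  5/4 ]
  [ 0   -3    6 ]
  [ 0    1   -2 ]
Multiply ρ2 by -1/3.
  [ 1  1/4  5/4 ]
  [ 0    1   -2 ]
  [ 0    1   -2 ]
Subtract ρ2 from ρ3.
  [ 1  1/4  5/4 ]
  [ 0    1   -2 ]
  [ 0    0    0 ]
Subtract 1/4 times ρ2 from ρ1.
  [ 1  0  7/4 ]
  [ 0  1   -2 ]
  [ 0  0    0 ]
Pivot columns are the columns containing a leading 1.

0, 1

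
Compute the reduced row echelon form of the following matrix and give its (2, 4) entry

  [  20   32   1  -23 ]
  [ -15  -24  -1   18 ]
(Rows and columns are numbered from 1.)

R1 ← 1/20·R1
R2 ← R2 + 15·R1
R2 ← -4·R2
R1 ← R1 − 1/20·R2

-3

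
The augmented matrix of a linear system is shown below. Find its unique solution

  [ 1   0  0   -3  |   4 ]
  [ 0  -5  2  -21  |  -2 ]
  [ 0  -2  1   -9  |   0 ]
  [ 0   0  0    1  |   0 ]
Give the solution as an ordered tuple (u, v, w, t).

(4, 2, 4, 0)

ρ2 ← -1/5·ρ2
  [ 1   0     0    -3  |    4 ]
  [ 0   1  -2/5  21/5  |  2/5 ]
  [ 0  -2     1    -9  |    0 ]
  [ 0   0     0     1  |    0 ]
ρ3 ← ρ3 + 2·ρ2
  [ 1  0     0    -3  |    4 ]
  [ 0  1  -2/5  21/5  |  2/5 ]
  [ 0  0   1/5  -3/5  |  4/5 ]
  [ 0  0     0     1  |    0 ]
ρ3 ← 5·ρ3
  [ 1  0     0    -3  |    4 ]
  [ 0  1  -2/5  21/5  |  2/5 ]
  [ 0  0     1    -3  |    4 ]
  [ 0  0     0     1  |    0 ]
ρ3 ← ρ3 + 3·ρ4
  [ 1  0     0    -3  |    4 ]
  [ 0  1  -2/5  21/5  |  2/5 ]
  [ 0  0     1     0  |    4 ]
  [ 0  0     0     1  |    0 ]
ρ2 ← ρ2 − 21/5·ρ4
  [ 1  0     0  -3  |    4 ]
  [ 0  1  -2/5   0  |  2/5 ]
  [ 0  0     1   0  |    4 ]
  [ 0  0     0   1  |    0 ]
ρ1 ← ρ1 + 3·ρ4
  [ 1  0     0  0  |    4 ]
  [ 0  1  -2/5  0  |  2/5 ]
  [ 0  0     1  0  |    4 ]
  [ 0  0     0  1  |    0 ]
ρ2 ← ρ2 + 2/5·ρ3
  [ 1  0  0  0  |  4 ]
  [ 0  1  0  0  |  2 ]
  [ 0  0  1  0  |  4 ]
  [ 0  0  0  1  |  0 ]
Reading off the last column: u = 4, v = 2, w = 4, t = 0.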